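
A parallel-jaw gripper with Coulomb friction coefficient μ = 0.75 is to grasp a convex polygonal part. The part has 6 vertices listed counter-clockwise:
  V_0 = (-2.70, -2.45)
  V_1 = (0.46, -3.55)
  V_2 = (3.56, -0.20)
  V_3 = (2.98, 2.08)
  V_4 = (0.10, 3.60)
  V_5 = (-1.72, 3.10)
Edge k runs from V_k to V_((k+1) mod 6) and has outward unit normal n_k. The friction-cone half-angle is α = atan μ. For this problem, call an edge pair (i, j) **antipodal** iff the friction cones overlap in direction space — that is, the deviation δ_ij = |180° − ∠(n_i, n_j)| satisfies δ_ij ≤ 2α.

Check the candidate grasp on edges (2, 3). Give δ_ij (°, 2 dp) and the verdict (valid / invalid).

δ = 132.10°, invalid

α = atan 0.75 = 36.87°;  2α = 73.74°
edge 2: e_2 = (-0.58, +2.28);  n_2 = (+0.9691, +0.2465)
edge 3: e_3 = (-2.88, +1.52);  n_3 = (+0.4668, +0.8844)
∠(n_2, n_3) = 47.90°
δ = |180° − 47.90°| = 132.10°
132.10° > 2α = 73.74°  →  invalid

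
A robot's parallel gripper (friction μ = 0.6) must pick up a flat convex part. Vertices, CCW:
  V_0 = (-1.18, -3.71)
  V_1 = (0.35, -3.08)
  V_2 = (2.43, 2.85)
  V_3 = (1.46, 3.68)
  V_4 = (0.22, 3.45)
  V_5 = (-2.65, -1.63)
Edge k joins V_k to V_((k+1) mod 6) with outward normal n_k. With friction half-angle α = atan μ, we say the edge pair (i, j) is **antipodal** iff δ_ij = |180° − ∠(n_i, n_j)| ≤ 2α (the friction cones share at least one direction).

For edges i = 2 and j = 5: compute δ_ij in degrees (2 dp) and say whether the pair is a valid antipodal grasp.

α = atan 0.6 = 30.96°;  2α = 61.93°
edge 2: e_2 = (-0.97, +0.83);  n_2 = (+0.6501, +0.7598)
edge 5: e_5 = (+1.47, -2.08);  n_5 = (-0.8166, -0.5771)
∠(n_2, n_5) = 165.80°
δ = |180° − 165.80°| = 14.20°
14.20° ≤ 2α = 61.93°  →  valid

δ = 14.20°, valid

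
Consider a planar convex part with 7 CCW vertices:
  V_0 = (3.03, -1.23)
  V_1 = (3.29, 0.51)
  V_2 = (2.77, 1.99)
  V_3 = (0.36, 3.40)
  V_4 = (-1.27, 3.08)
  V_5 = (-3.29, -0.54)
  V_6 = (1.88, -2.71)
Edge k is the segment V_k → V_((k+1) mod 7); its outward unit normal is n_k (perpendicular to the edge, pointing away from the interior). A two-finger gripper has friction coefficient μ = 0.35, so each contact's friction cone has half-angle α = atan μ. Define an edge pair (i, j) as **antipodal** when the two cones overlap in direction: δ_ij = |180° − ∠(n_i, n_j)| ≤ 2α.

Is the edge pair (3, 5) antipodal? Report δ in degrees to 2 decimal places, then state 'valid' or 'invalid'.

α = atan 0.35 = 19.29°;  2α = 38.58°
edge 3: e_3 = (-1.63, -0.32);  n_3 = (-0.1926, +0.9813)
edge 5: e_5 = (+5.17, -2.17);  n_5 = (-0.3870, -0.9221)
∠(n_3, n_5) = 146.12°
δ = |180° − 146.12°| = 33.88°
33.88° ≤ 2α = 38.58°  →  valid

δ = 33.88°, valid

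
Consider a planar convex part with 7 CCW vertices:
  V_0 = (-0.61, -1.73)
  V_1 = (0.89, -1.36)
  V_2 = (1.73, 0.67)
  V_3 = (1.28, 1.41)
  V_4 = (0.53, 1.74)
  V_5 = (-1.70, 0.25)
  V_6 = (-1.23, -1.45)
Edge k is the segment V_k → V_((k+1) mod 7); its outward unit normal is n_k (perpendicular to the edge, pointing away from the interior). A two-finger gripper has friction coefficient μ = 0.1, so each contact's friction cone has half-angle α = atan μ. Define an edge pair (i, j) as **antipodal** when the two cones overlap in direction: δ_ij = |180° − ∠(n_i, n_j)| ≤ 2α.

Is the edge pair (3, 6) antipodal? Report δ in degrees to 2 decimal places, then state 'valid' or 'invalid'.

α = atan 0.1 = 5.71°;  2α = 11.42°
edge 3: e_3 = (-0.75, +0.33);  n_3 = (+0.4027, +0.9153)
edge 6: e_6 = (+0.62, -0.28);  n_6 = (-0.4116, -0.9114)
∠(n_3, n_6) = 179.44°
δ = |180° − 179.44°| = 0.56°
0.56° ≤ 2α = 11.42°  →  valid

δ = 0.56°, valid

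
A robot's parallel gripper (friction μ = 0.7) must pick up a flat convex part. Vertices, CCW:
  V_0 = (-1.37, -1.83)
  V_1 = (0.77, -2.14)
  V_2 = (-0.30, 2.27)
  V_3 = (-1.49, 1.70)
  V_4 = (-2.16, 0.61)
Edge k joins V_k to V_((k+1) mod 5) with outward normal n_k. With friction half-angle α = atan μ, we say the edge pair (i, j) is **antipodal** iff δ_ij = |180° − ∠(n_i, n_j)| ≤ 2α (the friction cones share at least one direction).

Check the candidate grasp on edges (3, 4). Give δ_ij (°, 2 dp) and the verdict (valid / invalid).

α = atan 0.7 = 34.99°;  2α = 69.98°
edge 3: e_3 = (-0.67, -1.09);  n_3 = (-0.8519, +0.5237)
edge 4: e_4 = (+0.79, -2.44);  n_4 = (-0.9514, -0.3080)
∠(n_3, n_4) = 49.52°
δ = |180° − 49.52°| = 130.48°
130.48° > 2α = 69.98°  →  invalid

δ = 130.48°, invalid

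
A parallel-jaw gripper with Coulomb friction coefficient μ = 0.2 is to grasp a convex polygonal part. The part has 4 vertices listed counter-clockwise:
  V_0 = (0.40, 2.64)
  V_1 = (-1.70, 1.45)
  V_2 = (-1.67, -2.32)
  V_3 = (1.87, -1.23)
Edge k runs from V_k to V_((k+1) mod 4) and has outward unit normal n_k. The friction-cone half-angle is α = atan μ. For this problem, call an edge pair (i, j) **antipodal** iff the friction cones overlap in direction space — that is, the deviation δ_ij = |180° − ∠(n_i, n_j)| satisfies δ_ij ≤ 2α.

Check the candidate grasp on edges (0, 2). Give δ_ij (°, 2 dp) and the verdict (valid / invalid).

α = atan 0.2 = 11.31°;  2α = 22.62°
edge 0: e_0 = (-2.10, -1.19);  n_0 = (-0.4930, +0.8700)
edge 2: e_2 = (+3.54, +1.09);  n_2 = (+0.2943, -0.9557)
∠(n_0, n_2) = 167.58°
δ = |180° − 167.58°| = 12.42°
12.42° ≤ 2α = 22.62°  →  valid

δ = 12.42°, valid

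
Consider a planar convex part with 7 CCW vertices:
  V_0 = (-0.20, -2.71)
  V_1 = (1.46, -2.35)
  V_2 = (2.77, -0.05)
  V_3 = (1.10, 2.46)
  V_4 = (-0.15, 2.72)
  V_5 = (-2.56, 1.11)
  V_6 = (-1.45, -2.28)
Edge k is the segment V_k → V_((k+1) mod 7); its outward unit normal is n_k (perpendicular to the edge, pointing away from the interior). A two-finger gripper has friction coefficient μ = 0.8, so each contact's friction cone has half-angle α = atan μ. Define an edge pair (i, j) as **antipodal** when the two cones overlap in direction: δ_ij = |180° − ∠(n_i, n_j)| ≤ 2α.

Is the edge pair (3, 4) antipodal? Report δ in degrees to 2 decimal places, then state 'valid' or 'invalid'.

α = atan 0.8 = 38.66°;  2α = 77.32°
edge 3: e_3 = (-1.25, +0.26);  n_3 = (+0.2036, +0.9790)
edge 4: e_4 = (-2.41, -1.61);  n_4 = (-0.5555, +0.8315)
∠(n_3, n_4) = 45.49°
δ = |180° − 45.49°| = 134.51°
134.51° > 2α = 77.32°  →  invalid

δ = 134.51°, invalid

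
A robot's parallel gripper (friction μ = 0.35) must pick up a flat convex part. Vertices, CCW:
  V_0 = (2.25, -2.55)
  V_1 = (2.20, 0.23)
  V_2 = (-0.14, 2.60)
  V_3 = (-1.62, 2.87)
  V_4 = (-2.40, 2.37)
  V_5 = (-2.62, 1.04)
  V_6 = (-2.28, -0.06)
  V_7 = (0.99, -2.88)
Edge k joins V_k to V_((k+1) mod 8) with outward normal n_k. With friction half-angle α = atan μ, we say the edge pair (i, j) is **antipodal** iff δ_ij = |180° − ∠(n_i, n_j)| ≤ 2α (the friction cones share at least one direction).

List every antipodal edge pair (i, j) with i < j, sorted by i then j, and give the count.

α = atan 0.35 = 19.29°;  2α = 38.58°
n_0 = (+0.9998, +0.0180)
n_1 = (+0.7116, +0.7026)
n_2 = (+0.1795, +0.9838)
n_3 = (-0.5397, +0.8419)
n_4 = (-0.9866, +0.1632)
n_5 = (-0.9554, -0.2953)
n_6 = (-0.6531, -0.7573)
n_7 = (+0.2534, -0.9674)
  (0,1): δ = 136.40°  ·
  (0,2): δ = 101.37°  ·
  (0,3): δ = 58.37°  ·
  (0,4): δ = 10.42°  ✓
  (0,5): δ = 16.15°  ✓
  (0,6): δ = 48.20°  ·
  (0,7): δ = 103.65°  ·
  (1,2): δ = 144.97°  ·
  (1,3): δ = 101.97°  ·
  (1,4): δ = 54.03°  ·
  (1,5): δ = 27.46°  ✓
  (1,6): δ = 4.59°  ✓
  (1,7): δ = 60.04°  ·
  (2,3): δ = 137.00°  ·
  (2,4): δ = 89.05°  ·
  (2,5): δ = 62.49°  ·
  (2,6): δ = 30.44°  ✓
  (2,7): δ = 25.02°  ✓
  (3,4): δ = 132.05°  ·
  (3,5): δ = 105.49°  ·
  (3,6): δ = 73.43°  ·
  (3,7): δ = 17.98°  ✓
  (4,5): δ = 153.43°  ·
  (4,6): δ = 121.38°  ·
  (4,7): δ = 65.93°  ·
  (5,6): δ = 147.95°  ·
  (5,7): δ = 92.50°  ·
  (6,7): δ = 124.55°  ·
antipodal pairs: 7

count = 7; pairs: (0,4), (0,5), (1,5), (1,6), (2,6), (2,7), (3,7)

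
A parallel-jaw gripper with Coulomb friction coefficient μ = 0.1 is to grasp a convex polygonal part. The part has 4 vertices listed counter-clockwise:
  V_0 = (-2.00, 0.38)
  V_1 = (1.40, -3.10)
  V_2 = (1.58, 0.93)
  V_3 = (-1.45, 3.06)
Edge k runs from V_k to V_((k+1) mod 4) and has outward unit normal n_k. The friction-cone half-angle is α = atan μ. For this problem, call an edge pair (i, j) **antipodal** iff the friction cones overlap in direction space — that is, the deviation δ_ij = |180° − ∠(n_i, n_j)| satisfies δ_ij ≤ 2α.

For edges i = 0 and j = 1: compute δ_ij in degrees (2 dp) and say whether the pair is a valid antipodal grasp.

α = atan 0.1 = 5.71°;  2α = 11.42°
edge 0: e_0 = (+3.40, -3.48);  n_0 = (-0.7153, -0.6988)
edge 1: e_1 = (+0.18, +4.03);  n_1 = (+0.9990, -0.0446)
∠(n_0, n_1) = 133.11°
δ = |180° − 133.11°| = 46.89°
46.89° > 2α = 11.42°  →  invalid

δ = 46.89°, invalid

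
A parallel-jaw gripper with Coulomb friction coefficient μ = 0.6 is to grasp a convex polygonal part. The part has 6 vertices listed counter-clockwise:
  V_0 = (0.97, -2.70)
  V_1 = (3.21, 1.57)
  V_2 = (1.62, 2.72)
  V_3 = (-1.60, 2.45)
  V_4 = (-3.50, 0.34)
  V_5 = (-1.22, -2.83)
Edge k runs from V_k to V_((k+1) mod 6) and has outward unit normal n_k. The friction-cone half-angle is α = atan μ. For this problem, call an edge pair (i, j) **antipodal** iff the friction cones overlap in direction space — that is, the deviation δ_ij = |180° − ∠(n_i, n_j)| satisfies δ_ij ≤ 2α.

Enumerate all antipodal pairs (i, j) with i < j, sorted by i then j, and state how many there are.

α = atan 0.6 = 30.96°;  2α = 61.93°
n_0 = (+0.8855, -0.4645)
n_1 = (+0.5860, +0.8103)
n_2 = (-0.0836, +0.9965)
n_3 = (-0.7431, +0.6692)
n_4 = (-0.8118, -0.5839)
n_5 = (+0.0593, -0.9982)
  (0,1): δ = 98.20°  ·
  (0,2): δ = 57.53°  ✓
  (0,3): δ = 14.32°  ✓
  (0,4): δ = 63.41°  ·
  (0,5): δ = 121.08°  ·
  (1,2): δ = 139.33°  ·
  (1,3): δ = 96.13°  ·
  (1,4): δ = 18.40°  ✓
  (1,5): δ = 39.27°  ✓
  (2,3): δ = 136.80°  ·
  (2,4): δ = 59.07°  ✓
  (2,5): δ = 1.40°  ✓
  (3,4): δ = 102.27°  ·
  (3,5): δ = 44.60°  ✓
  (4,5): δ = 122.33°  ·
antipodal pairs: 7

count = 7; pairs: (0,2), (0,3), (1,4), (1,5), (2,4), (2,5), (3,5)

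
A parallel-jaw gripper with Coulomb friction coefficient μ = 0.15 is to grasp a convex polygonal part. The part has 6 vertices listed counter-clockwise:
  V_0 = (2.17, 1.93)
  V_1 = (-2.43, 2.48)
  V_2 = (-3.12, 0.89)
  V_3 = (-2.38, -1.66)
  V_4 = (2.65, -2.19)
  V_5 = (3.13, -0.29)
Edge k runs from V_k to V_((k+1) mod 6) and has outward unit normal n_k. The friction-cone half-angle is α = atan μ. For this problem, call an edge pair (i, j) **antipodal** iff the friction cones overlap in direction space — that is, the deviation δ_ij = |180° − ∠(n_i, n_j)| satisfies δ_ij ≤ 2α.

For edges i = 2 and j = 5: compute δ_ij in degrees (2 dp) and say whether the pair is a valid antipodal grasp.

α = atan 0.15 = 8.53°;  2α = 17.06°
edge 2: e_2 = (+0.74, -2.55);  n_2 = (-0.9604, -0.2787)
edge 5: e_5 = (-0.96, +2.22);  n_5 = (+0.9179, +0.3969)
∠(n_2, n_5) = 172.80°
δ = |180° − 172.80°| = 7.20°
7.20° ≤ 2α = 17.06°  →  valid

δ = 7.20°, valid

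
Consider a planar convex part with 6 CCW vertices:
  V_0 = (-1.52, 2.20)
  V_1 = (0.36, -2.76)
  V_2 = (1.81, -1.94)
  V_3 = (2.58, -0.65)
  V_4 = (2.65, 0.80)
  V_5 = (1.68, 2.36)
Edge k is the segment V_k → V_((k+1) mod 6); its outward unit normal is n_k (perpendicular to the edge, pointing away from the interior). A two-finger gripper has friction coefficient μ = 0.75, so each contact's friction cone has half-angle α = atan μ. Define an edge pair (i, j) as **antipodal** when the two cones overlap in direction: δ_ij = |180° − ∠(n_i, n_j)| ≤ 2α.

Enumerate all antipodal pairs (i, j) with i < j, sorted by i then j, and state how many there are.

count = 6; pairs: (0,2), (0,3), (0,4), (0,5), (1,5), (2,5)

α = atan 0.75 = 36.87°;  2α = 73.74°
n_0 = (-0.9351, -0.3544)
n_1 = (+0.4923, -0.8705)
n_2 = (+0.8587, -0.5125)
n_3 = (+0.9988, -0.0482)
n_4 = (+0.8492, +0.5280)
n_5 = (-0.0499, +0.9988)
  (0,1): δ = 81.27°  ·
  (0,2): δ = 51.59°  ✓
  (0,3): δ = 23.52°  ✓
  (0,4): δ = 11.11°  ✓
  (0,5): δ = 72.10°  ✓
  (1,2): δ = 150.32°  ·
  (1,3): δ = 122.25°  ·
  (1,4): δ = 87.62°  ·
  (1,5): δ = 26.63°  ✓
  (2,3): δ = 151.93°  ·
  (2,4): δ = 117.29°  ·
  (2,5): δ = 56.30°  ✓
  (3,4): δ = 145.36°  ·
  (3,5): δ = 84.37°  ·
  (4,5): δ = 119.01°  ·
antipodal pairs: 6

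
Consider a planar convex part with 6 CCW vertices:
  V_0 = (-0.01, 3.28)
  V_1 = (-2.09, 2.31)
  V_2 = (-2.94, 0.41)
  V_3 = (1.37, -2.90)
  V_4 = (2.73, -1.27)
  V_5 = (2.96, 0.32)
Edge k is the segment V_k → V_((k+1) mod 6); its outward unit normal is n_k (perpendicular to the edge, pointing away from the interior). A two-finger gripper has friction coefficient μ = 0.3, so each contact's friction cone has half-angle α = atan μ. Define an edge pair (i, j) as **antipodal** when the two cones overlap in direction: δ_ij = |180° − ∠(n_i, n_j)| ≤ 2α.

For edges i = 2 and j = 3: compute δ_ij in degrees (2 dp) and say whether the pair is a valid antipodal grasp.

α = atan 0.3 = 16.70°;  2α = 33.40°
edge 2: e_2 = (+4.31, -3.31);  n_2 = (-0.6091, -0.7931)
edge 3: e_3 = (+1.36, +1.63);  n_3 = (+0.7678, -0.6406)
∠(n_2, n_3) = 87.68°
δ = |180° − 87.68°| = 92.32°
92.32° > 2α = 33.40°  →  invalid

δ = 92.32°, invalid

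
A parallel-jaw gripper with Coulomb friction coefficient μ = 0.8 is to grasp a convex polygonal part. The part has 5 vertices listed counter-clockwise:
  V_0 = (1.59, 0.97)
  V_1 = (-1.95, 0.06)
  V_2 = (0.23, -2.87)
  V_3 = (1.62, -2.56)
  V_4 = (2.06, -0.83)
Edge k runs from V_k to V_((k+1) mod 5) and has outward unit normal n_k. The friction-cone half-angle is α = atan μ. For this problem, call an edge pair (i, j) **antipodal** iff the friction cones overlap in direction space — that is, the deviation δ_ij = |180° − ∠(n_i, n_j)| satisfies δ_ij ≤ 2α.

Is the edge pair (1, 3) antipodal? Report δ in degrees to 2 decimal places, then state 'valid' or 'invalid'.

δ = 50.92°, valid

α = atan 0.8 = 38.66°;  2α = 77.32°
edge 1: e_1 = (+2.18, -2.93);  n_1 = (-0.8023, -0.5969)
edge 3: e_3 = (+0.44, +1.73);  n_3 = (+0.9691, -0.2465)
∠(n_1, n_3) = 129.08°
δ = |180° − 129.08°| = 50.92°
50.92° ≤ 2α = 77.32°  →  valid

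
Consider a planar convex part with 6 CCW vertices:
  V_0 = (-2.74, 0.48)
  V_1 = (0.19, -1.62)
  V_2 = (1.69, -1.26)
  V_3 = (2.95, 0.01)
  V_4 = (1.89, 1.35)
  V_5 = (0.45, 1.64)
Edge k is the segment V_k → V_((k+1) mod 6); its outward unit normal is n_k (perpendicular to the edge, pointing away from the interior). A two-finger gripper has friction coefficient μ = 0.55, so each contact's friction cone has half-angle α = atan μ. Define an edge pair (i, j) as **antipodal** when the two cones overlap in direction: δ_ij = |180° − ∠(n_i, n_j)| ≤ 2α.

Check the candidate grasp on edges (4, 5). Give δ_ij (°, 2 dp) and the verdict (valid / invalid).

δ = 148.63°, invalid

α = atan 0.55 = 28.81°;  2α = 57.62°
edge 4: e_4 = (-1.44, +0.29);  n_4 = (+0.1974, +0.9803)
edge 5: e_5 = (-3.19, -1.16);  n_5 = (-0.3417, +0.9398)
∠(n_4, n_5) = 31.37°
δ = |180° − 31.37°| = 148.63°
148.63° > 2α = 57.62°  →  invalid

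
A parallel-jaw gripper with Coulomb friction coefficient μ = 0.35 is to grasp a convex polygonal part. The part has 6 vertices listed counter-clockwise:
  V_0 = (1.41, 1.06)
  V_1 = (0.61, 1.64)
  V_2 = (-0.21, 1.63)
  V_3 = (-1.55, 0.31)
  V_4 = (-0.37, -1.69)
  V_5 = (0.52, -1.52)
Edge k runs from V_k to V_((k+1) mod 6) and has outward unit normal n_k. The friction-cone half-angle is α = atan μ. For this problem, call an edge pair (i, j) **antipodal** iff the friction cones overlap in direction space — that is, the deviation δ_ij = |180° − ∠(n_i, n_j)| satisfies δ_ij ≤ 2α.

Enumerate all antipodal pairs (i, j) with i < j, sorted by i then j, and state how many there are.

α = atan 0.35 = 19.29°;  2α = 38.58°
n_0 = (+0.5870, +0.8096)
n_1 = (-0.0122, +0.9999)
n_2 = (-0.7018, +0.7124)
n_3 = (-0.8613, -0.5081)
n_4 = (+0.1876, -0.9822)
n_5 = (+0.9453, -0.3261)
  (0,1): δ = 143.36°  ·
  (0,2): δ = 99.49°  ·
  (0,3): δ = 23.52°  ✓
  (0,4): δ = 46.76°  ·
  (0,5): δ = 106.91°  ·
  (1,2): δ = 136.13°  ·
  (1,3): δ = 60.16°  ·
  (1,4): δ = 10.12°  ✓
  (1,5): δ = 70.27°  ·
  (2,3): δ = 104.03°  ·
  (2,4): δ = 33.76°  ✓
  (2,5): δ = 26.40°  ✓
  (3,4): δ = 109.73°  ·
  (3,5): δ = 49.57°  ·
  (4,5): δ = 119.85°  ·
antipodal pairs: 4

count = 4; pairs: (0,3), (1,4), (2,4), (2,5)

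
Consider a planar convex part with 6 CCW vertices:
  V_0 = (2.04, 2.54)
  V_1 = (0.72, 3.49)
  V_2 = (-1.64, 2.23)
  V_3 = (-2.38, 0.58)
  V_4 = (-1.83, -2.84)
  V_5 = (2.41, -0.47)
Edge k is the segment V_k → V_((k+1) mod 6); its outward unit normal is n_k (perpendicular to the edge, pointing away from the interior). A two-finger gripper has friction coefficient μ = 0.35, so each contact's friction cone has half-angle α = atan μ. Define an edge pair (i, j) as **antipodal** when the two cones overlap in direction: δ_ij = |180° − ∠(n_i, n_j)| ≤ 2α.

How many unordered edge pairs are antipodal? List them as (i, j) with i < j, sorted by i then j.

α = atan 0.35 = 19.29°;  2α = 38.58°
n_0 = (+0.5841, +0.8117)
n_1 = (-0.4710, +0.8821)
n_2 = (-0.9124, +0.4092)
n_3 = (-0.9873, -0.1588)
n_4 = (+0.4879, -0.8729)
n_5 = (+0.9925, +0.1220)
  (0,1): δ = 116.16°  ·
  (0,2): δ = 78.41°  ·
  (0,3): δ = 45.12°  ·
  (0,4): δ = 64.95°  ·
  (0,5): δ = 132.75°  ·
  (1,2): δ = 142.25°  ·
  (1,3): δ = 108.96°  ·
  (1,4): δ = 1.11°  ✓
  (1,5): δ = 68.91°  ·
  (2,3): δ = 146.71°  ·
  (2,4): δ = 36.64°  ✓
  (2,5): δ = 31.16°  ✓
  (3,4): δ = 69.93°  ·
  (3,5): δ = 2.13°  ✓
  (4,5): δ = 112.20°  ·
antipodal pairs: 4

count = 4; pairs: (1,4), (2,4), (2,5), (3,5)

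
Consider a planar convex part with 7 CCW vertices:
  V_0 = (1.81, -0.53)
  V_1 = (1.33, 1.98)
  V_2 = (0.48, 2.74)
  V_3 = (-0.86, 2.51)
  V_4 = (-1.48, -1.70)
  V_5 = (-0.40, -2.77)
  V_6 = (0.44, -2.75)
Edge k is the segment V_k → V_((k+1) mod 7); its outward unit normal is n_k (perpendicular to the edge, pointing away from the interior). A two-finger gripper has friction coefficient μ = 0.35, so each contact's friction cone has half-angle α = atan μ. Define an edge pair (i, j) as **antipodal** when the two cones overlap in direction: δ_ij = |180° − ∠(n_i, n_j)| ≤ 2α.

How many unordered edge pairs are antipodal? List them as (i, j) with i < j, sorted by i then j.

count = 5; pairs: (0,3), (0,4), (1,4), (2,5), (3,6)

α = atan 0.35 = 19.29°;  2α = 38.58°
n_0 = (+0.9822, +0.1878)
n_1 = (+0.6665, +0.7455)
n_2 = (-0.1692, +0.9856)
n_3 = (-0.9893, +0.1457)
n_4 = (-0.7038, -0.7104)
n_5 = (+0.0238, -0.9997)
n_6 = (+0.8510, -0.5252)
  (0,1): δ = 142.63°  ·
  (0,2): δ = 91.09°  ·
  (0,3): δ = 19.20°  ✓
  (0,4): δ = 34.44°  ✓
  (0,5): δ = 80.54°  ·
  (0,6): δ = 137.49°  ·
  (1,2): δ = 128.46°  ·
  (1,3): δ = 56.58°  ·
  (1,4): δ = 2.93°  ✓
  (1,5): δ = 43.16°  ·
  (1,6): δ = 100.12°  ·
  (2,3): δ = 108.12°  ·
  (2,4): δ = 54.47°  ·
  (2,5): δ = 8.38°  ✓
  (2,6): δ = 48.58°  ·
  (3,4): δ = 126.36°  ·
  (3,5): δ = 80.26°  ·
  (3,6): δ = 23.30°  ✓
  (4,5): δ = 133.90°  ·
  (4,6): δ = 76.95°  ·
  (5,6): δ = 123.04°  ·
antipodal pairs: 5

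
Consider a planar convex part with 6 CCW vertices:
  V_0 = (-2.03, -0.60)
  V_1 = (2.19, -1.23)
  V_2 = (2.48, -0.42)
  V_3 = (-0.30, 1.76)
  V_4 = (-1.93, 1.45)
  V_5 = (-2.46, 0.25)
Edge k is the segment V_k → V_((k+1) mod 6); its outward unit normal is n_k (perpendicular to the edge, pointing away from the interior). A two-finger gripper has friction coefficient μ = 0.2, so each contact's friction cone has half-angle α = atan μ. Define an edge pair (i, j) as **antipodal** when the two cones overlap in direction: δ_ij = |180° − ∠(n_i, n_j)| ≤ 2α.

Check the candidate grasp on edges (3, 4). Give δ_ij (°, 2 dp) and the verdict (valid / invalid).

δ = 124.60°, invalid

α = atan 0.2 = 11.31°;  2α = 22.62°
edge 3: e_3 = (-1.63, -0.31);  n_3 = (-0.1868, +0.9824)
edge 4: e_4 = (-0.53, -1.20);  n_4 = (-0.9148, +0.4040)
∠(n_3, n_4) = 55.40°
δ = |180° − 55.40°| = 124.60°
124.60° > 2α = 22.62°  →  invalid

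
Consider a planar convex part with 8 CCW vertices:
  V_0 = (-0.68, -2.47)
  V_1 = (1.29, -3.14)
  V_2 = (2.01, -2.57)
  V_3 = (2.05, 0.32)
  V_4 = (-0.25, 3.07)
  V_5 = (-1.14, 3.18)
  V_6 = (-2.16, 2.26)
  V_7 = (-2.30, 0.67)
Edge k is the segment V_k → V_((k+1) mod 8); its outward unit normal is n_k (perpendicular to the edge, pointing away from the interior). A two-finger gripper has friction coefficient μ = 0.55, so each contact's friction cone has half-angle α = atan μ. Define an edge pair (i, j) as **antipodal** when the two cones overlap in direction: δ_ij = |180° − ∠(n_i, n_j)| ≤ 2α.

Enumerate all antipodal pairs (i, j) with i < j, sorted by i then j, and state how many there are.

count = 11; pairs: (0,3), (0,4), (1,4), (1,5), (1,6), (2,5), (2,6), (2,7), (3,6), (3,7), (4,7)

α = atan 0.55 = 28.81°;  2α = 57.62°
n_0 = (-0.3220, -0.9467)
n_1 = (+0.6207, -0.7840)
n_2 = (+0.9999, -0.0138)
n_3 = (+0.7671, +0.6416)
n_4 = (+0.1227, +0.9924)
n_5 = (-0.6698, +0.7426)
n_6 = (-0.9961, +0.0877)
n_7 = (-0.8887, -0.4585)
  (0,1): δ = 122.85°  ·
  (0,2): δ = 72.01°  ·
  (0,3): δ = 31.31°  ✓
  (0,4): δ = 11.74°  ✓
  (0,5): δ = 60.83°  ·
  (0,6): δ = 103.75°  ·
  (0,7): δ = 136.07°  ·
  (1,2): δ = 129.16°  ·
  (1,3): δ = 88.46°  ·
  (1,4): δ = 45.41°  ✓
  (1,5): δ = 3.68°  ✓
  (1,6): δ = 46.60°  ✓
  (1,7): δ = 78.92°  ·
  (2,3): δ = 139.30°  ·
  (2,4): δ = 96.25°  ·
  (2,5): δ = 47.16°  ✓
  (2,6): δ = 4.24°  ✓
  (2,7): δ = 28.08°  ✓
  (3,4): δ = 136.95°  ·
  (3,5): δ = 87.86°  ·
  (3,6): δ = 44.94°  ✓
  (3,7): δ = 12.62°  ✓
  (4,5): δ = 130.91°  ·
  (4,6): δ = 87.99°  ·
  (4,7): δ = 55.66°  ✓
  (5,6): δ = 137.08°  ·
  (5,7): δ = 104.76°  ·
  (6,7): δ = 147.68°  ·
antipodal pairs: 11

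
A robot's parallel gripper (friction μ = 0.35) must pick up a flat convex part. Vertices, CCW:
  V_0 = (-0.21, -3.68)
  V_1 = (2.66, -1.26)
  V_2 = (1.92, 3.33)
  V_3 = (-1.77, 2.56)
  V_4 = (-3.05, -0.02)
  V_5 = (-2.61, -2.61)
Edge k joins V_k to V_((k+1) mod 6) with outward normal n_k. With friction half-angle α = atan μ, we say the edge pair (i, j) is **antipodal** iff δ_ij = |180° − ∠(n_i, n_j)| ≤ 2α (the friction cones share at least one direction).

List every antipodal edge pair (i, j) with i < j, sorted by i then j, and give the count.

count = 5; pairs: (0,2), (0,3), (1,3), (1,4), (2,5)

α = atan 0.35 = 19.29°;  2α = 38.58°
n_0 = (+0.6446, -0.7645)
n_1 = (+0.9873, +0.1592)
n_2 = (-0.2043, +0.9789)
n_3 = (-0.8958, +0.4444)
n_4 = (-0.9859, -0.1675)
n_5 = (-0.4072, -0.9133)
  (0,1): δ = 120.98°  ·
  (0,2): δ = 28.35°  ✓
  (0,3): δ = 23.48°  ✓
  (0,4): δ = 59.50°  ·
  (0,5): δ = 115.83°  ·
  (1,2): δ = 87.37°  ·
  (1,3): δ = 35.55°  ✓
  (1,4): δ = 0.48°  ✓
  (1,5): δ = 56.81°  ·
  (2,3): δ = 128.17°  ·
  (2,4): δ = 92.15°  ·
  (2,5): δ = 35.82°  ✓
  (3,4): δ = 143.97°  ·
  (3,5): δ = 87.64°  ·
  (4,5): δ = 123.67°  ·
antipodal pairs: 5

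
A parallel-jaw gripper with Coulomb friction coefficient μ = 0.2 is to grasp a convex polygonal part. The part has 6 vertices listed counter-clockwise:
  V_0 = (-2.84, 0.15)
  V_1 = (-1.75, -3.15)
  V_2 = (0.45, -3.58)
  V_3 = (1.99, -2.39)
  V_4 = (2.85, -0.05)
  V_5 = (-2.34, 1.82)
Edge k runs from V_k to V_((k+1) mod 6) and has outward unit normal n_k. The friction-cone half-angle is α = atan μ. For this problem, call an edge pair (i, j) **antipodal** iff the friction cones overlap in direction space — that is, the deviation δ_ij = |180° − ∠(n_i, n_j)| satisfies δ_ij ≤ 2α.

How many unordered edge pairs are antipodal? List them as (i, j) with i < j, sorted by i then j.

α = atan 0.2 = 11.31°;  2α = 22.62°
n_0 = (-0.9495, -0.3136)
n_1 = (-0.1918, -0.9814)
n_2 = (+0.6114, -0.7913)
n_3 = (+0.9386, -0.3450)
n_4 = (+0.3390, +0.9408)
n_5 = (-0.9580, +0.2868)
  (0,1): δ = 119.34°  ·
  (0,2): δ = 70.58°  ·
  (0,3): δ = 38.46°  ·
  (0,4): δ = 51.91°  ·
  (0,5): δ = 145.05°  ·
  (1,2): δ = 131.25°  ·
  (1,3): δ = 99.12°  ·
  (1,4): δ = 8.76°  ✓
  (1,5): δ = 84.39°  ·
  (2,3): δ = 147.87°  ·
  (2,4): δ = 57.51°  ·
  (2,5): δ = 35.64°  ·
  (3,4): δ = 89.64°  ·
  (3,5): δ = 3.51°  ✓
  (4,5): δ = 86.85°  ·
antipodal pairs: 2

count = 2; pairs: (1,4), (3,5)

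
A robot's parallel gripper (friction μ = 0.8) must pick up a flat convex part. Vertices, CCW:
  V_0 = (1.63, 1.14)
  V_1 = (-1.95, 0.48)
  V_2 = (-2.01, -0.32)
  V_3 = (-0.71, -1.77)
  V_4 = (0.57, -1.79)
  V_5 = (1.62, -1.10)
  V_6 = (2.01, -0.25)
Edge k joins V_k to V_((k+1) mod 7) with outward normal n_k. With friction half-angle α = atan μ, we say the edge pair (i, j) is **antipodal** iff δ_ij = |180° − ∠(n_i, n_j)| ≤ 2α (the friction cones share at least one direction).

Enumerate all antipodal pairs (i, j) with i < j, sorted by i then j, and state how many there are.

count = 10; pairs: (0,2), (0,3), (0,4), (0,5), (1,4), (1,5), (1,6), (2,5), (2,6), (3,6)

α = atan 0.8 = 38.66°;  2α = 77.32°
n_0 = (-0.1813, +0.9834)
n_1 = (-0.9972, +0.0748)
n_2 = (-0.7446, -0.6675)
n_3 = (-0.0156, -0.9999)
n_4 = (+0.5492, -0.8357)
n_5 = (+0.9089, -0.4170)
n_6 = (+0.9646, +0.2637)
  (0,1): δ = 104.73°  ·
  (0,2): δ = 58.57°  ✓
  (0,3): δ = 11.34°  ✓
  (0,4): δ = 22.87°  ✓
  (0,5): δ = 54.91°  ✓
  (0,6): δ = 94.84°  ·
  (1,2): δ = 133.83°  ·
  (1,3): δ = 86.61°  ·
  (1,4): δ = 52.40°  ✓
  (1,5): δ = 20.36°  ✓
  (1,6): δ = 19.58°  ✓
  (2,3): δ = 132.77°  ·
  (2,4): δ = 98.57°  ·
  (2,5): δ = 66.52°  ✓
  (2,6): δ = 26.59°  ✓
  (3,4): δ = 145.79°  ·
  (3,5): δ = 113.75°  ·
  (3,6): δ = 73.81°  ✓
  (4,5): δ = 147.96°  ·
  (4,6): δ = 108.02°  ·
  (5,6): δ = 140.06°  ·
antipodal pairs: 10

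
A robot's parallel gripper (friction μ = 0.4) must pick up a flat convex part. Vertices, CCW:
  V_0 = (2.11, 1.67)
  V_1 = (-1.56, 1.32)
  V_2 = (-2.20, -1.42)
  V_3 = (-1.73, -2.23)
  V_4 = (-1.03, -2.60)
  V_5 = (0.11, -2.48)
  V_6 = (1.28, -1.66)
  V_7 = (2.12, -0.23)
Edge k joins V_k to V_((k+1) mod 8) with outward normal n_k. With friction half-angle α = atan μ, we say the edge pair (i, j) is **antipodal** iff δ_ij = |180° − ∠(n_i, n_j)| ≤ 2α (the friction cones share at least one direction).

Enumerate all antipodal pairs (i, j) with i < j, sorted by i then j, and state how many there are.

count = 7; pairs: (0,3), (0,4), (0,5), (1,5), (1,6), (1,7), (2,7)

α = atan 0.4 = 21.80°;  2α = 43.60°
n_0 = (-0.0949, +0.9955)
n_1 = (-0.9738, +0.2275)
n_2 = (-0.8649, -0.5019)
n_3 = (-0.4673, -0.8841)
n_4 = (+0.1047, -0.9945)
n_5 = (+0.5739, -0.8189)
n_6 = (+0.8622, -0.5065)
n_7 = (+1.0000, +0.0053)
  (0,1): δ = 108.59°  ·
  (0,2): δ = 65.32°  ·
  (0,3): δ = 33.31°  ✓
  (0,4): δ = 0.56°  ✓
  (0,5): δ = 29.58°  ✓
  (0,6): δ = 54.12°  ·
  (0,7): δ = 84.85°  ·
  (1,2): δ = 136.73°  ·
  (1,3): δ = 104.71°  ·
  (1,4): δ = 70.84°  ·
  (1,5): δ = 41.83°  ✓
  (1,6): δ = 17.28°  ✓
  (1,7): δ = 13.45°  ✓
  (2,3): δ = 147.98°  ·
  (2,4): δ = 114.12°  ·
  (2,5): δ = 85.10°  ·
  (2,6): δ = 60.55°  ·
  (2,7): δ = 29.82°  ✓
  (3,4): δ = 146.13°  ·
  (3,5): δ = 117.12°  ·
  (3,6): δ = 92.57°  ·
  (3,7): δ = 61.84°  ·
  (4,5): δ = 150.98°  ·
  (4,6): δ = 126.44°  ·
  (4,7): δ = 95.71°  ·
  (5,6): δ = 155.46°  ·
  (5,7): δ = 124.72°  ·
  (6,7): δ = 149.27°  ·
antipodal pairs: 7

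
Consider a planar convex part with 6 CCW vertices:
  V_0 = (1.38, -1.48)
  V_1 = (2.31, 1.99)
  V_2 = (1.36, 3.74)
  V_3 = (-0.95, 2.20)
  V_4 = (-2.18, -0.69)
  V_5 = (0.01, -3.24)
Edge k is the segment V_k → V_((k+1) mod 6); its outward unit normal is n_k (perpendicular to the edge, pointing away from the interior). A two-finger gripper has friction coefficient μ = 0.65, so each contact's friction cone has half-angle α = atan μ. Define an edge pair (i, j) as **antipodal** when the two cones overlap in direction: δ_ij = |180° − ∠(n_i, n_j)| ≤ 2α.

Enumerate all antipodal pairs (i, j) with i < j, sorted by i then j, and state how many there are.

count = 7; pairs: (0,2), (0,3), (0,4), (1,3), (1,4), (2,5), (3,5)

α = atan 0.65 = 33.02°;  2α = 66.05°
n_0 = (+0.9659, -0.2589)
n_1 = (+0.8789, +0.4771)
n_2 = (-0.5547, +0.8321)
n_3 = (-0.9201, +0.3916)
n_4 = (-0.7586, -0.6515)
n_5 = (+0.7891, -0.6143)
  (0,1): δ = 136.50°  ·
  (0,2): δ = 41.31°  ✓
  (0,3): δ = 8.05°  ✓
  (0,4): δ = 55.66°  ✓
  (0,5): δ = 157.11°  ·
  (1,2): δ = 84.81°  ·
  (1,3): δ = 51.55°  ✓
  (1,4): δ = 12.16°  ✓
  (1,5): δ = 113.61°  ·
  (2,3): δ = 146.74°  ·
  (2,4): δ = 83.03°  ·
  (2,5): δ = 18.41°  ✓
  (3,4): δ = 116.29°  ·
  (3,5): δ = 14.84°  ✓
  (4,5): δ = 78.55°  ·
antipodal pairs: 7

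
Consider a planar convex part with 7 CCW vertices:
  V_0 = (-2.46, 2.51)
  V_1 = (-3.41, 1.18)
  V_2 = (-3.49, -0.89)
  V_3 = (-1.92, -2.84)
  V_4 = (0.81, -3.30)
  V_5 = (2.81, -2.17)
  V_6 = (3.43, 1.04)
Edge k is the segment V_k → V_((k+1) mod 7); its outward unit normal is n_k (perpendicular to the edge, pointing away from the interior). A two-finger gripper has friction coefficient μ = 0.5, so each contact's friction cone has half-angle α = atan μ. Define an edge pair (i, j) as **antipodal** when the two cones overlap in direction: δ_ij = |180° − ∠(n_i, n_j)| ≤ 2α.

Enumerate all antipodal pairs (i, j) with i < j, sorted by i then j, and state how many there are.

α = atan 0.5 = 26.57°;  2α = 53.13°
n_0 = (-0.8137, +0.5812)
n_1 = (-0.9993, +0.0386)
n_2 = (-0.7789, -0.6271)
n_3 = (-0.1662, -0.9861)
n_4 = (+0.4919, -0.8706)
n_5 = (+0.9819, -0.1896)
n_6 = (+0.2421, +0.9702)
  (0,1): δ = 146.68°  ·
  (0,2): δ = 105.62°  ·
  (0,3): δ = 64.03°  ·
  (0,4): δ = 25.00°  ✓
  (0,5): δ = 24.61°  ✓
  (0,6): δ = 111.52°  ·
  (1,2): δ = 138.95°  ·
  (1,3): δ = 97.35°  ·
  (1,4): δ = 58.32°  ·
  (1,5): δ = 8.72°  ✓
  (1,6): δ = 78.20°  ·
  (2,3): δ = 138.40°  ·
  (2,4): δ = 99.37°  ·
  (2,5): δ = 49.77°  ✓
  (2,6): δ = 37.15°  ✓
  (3,4): δ = 140.97°  ·
  (3,5): δ = 91.37°  ·
  (3,6): δ = 4.45°  ✓
  (4,5): δ = 130.40°  ·
  (4,6): δ = 43.48°  ✓
  (5,6): δ = 93.08°  ·
antipodal pairs: 7

count = 7; pairs: (0,4), (0,5), (1,5), (2,5), (2,6), (3,6), (4,6)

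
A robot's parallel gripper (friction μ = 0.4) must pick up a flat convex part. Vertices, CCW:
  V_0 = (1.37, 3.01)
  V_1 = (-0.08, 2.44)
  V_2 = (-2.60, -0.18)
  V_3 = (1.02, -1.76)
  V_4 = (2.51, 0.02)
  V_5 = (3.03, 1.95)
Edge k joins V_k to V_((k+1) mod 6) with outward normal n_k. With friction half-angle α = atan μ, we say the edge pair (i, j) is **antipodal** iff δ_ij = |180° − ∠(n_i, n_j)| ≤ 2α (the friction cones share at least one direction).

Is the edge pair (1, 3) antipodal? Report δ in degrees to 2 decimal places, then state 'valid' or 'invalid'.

α = atan 0.4 = 21.80°;  2α = 43.60°
edge 1: e_1 = (-2.52, -2.62);  n_1 = (-0.7207, +0.6932)
edge 3: e_3 = (+1.49, +1.78);  n_3 = (+0.7668, -0.6419)
∠(n_1, n_3) = 176.05°
δ = |180° − 176.05°| = 3.95°
3.95° ≤ 2α = 43.60°  →  valid

δ = 3.95°, valid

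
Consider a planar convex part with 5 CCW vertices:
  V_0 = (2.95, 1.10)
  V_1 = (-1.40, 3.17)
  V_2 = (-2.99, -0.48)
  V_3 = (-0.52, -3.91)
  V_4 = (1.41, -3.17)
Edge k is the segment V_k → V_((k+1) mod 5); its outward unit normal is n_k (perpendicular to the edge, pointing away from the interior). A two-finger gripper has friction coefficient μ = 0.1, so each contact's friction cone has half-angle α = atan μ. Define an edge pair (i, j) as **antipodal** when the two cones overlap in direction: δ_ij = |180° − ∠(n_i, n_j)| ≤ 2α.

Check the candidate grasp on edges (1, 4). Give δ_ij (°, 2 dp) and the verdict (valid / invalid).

α = atan 0.1 = 5.71°;  2α = 11.42°
edge 1: e_1 = (-1.59, -3.65);  n_1 = (-0.9168, +0.3994)
edge 4: e_4 = (+1.54, +4.27);  n_4 = (+0.9407, -0.3393)
∠(n_1, n_4) = 176.29°
δ = |180° − 176.29°| = 3.71°
3.71° ≤ 2α = 11.42°  →  valid

δ = 3.71°, valid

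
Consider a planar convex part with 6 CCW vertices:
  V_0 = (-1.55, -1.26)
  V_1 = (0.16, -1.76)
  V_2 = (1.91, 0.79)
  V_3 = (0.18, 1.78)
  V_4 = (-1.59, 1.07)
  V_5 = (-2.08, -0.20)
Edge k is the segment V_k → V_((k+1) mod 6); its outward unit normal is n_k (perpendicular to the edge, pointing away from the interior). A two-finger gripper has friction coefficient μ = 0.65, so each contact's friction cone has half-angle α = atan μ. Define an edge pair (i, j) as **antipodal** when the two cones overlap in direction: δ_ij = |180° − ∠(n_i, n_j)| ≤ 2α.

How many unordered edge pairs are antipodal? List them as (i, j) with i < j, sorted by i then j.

count = 6; pairs: (0,2), (0,3), (1,3), (1,4), (1,5), (2,5)

α = atan 0.65 = 33.02°;  2α = 66.05°
n_0 = (-0.2806, -0.9598)
n_1 = (+0.8245, -0.5658)
n_2 = (+0.4967, +0.8679)
n_3 = (-0.3723, +0.9281)
n_4 = (-0.9330, +0.3600)
n_5 = (-0.8944, -0.4472)
  (0,1): δ = 108.16°  ·
  (0,2): δ = 13.48°  ✓
  (0,3): δ = 38.16°  ✓
  (0,4): δ = 85.20°  ·
  (0,5): δ = 132.86°  ·
  (1,2): δ = 85.32°  ·
  (1,3): δ = 33.68°  ✓
  (1,4): δ = 13.36°  ✓
  (1,5): δ = 61.03°  ✓
  (2,3): δ = 128.36°  ·
  (2,4): δ = 81.32°  ·
  (2,5): δ = 33.65°  ✓
  (3,4): δ = 132.96°  ·
  (3,5): δ = 85.29°  ·
  (4,5): δ = 132.34°  ·
antipodal pairs: 6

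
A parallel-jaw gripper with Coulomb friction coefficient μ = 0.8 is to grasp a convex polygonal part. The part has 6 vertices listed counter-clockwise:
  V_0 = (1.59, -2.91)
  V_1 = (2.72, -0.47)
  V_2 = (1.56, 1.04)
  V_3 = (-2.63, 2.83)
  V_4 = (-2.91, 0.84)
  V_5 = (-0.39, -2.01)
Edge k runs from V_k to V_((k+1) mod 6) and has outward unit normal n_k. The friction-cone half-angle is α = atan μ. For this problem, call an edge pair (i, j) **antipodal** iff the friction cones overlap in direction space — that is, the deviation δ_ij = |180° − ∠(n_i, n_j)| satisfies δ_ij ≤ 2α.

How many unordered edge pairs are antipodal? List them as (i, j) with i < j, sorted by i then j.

count = 8; pairs: (0,3), (0,4), (1,3), (1,4), (1,5), (2,3), (2,4), (2,5)

α = atan 0.8 = 38.66°;  2α = 77.32°
n_0 = (+0.9074, -0.4202)
n_1 = (+0.7930, +0.6092)
n_2 = (+0.3929, +0.9196)
n_3 = (-0.9902, +0.1393)
n_4 = (-0.7491, -0.6624)
n_5 = (-0.4138, -0.9104)
  (0,1): δ = 117.62°  ·
  (0,2): δ = 88.28°  ·
  (0,3): δ = 16.84°  ✓
  (0,4): δ = 66.33°  ✓
  (0,5): δ = 90.41°  ·
  (1,2): δ = 150.66°  ·
  (1,3): δ = 45.54°  ✓
  (1,4): δ = 3.95°  ✓
  (1,5): δ = 28.02°  ✓
  (2,3): δ = 74.88°  ✓
  (2,4): δ = 25.38°  ✓
  (2,5): δ = 1.31°  ✓
  (3,4): δ = 130.51°  ·
  (3,5): δ = 106.43°  ·
  (4,5): δ = 155.93°  ·
antipodal pairs: 8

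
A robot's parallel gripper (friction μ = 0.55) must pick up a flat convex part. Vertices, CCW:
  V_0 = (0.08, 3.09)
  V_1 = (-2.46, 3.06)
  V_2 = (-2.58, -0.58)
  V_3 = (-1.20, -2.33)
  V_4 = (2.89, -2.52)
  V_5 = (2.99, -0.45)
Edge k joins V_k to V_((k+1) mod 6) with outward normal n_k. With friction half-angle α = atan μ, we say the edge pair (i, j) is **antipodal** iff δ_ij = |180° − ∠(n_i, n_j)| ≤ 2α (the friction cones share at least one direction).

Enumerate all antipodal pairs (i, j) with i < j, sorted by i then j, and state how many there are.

α = atan 0.55 = 28.81°;  2α = 57.62°
n_0 = (-0.0118, +0.9999)
n_1 = (-0.9995, +0.0329)
n_2 = (-0.7852, -0.6192)
n_3 = (-0.0464, -0.9989)
n_4 = (+0.9988, -0.0483)
n_5 = (+0.7725, +0.6350)
  (0,1): δ = 92.56°  ·
  (0,2): δ = 52.42°  ✓
  (0,3): δ = 3.34°  ✓
  (0,4): δ = 86.56°  ·
  (0,5): δ = 128.74°  ·
  (1,2): δ = 139.85°  ·
  (1,3): δ = 90.77°  ·
  (1,4): δ = 0.88°  ✓
  (1,5): δ = 41.31°  ✓
  (2,3): δ = 130.92°  ·
  (2,4): δ = 41.02°  ✓
  (2,5): δ = 1.16°  ✓
  (3,4): δ = 90.11°  ·
  (3,5): δ = 47.92°  ✓
  (4,5): δ = 137.81°  ·
antipodal pairs: 7

count = 7; pairs: (0,2), (0,3), (1,4), (1,5), (2,4), (2,5), (3,5)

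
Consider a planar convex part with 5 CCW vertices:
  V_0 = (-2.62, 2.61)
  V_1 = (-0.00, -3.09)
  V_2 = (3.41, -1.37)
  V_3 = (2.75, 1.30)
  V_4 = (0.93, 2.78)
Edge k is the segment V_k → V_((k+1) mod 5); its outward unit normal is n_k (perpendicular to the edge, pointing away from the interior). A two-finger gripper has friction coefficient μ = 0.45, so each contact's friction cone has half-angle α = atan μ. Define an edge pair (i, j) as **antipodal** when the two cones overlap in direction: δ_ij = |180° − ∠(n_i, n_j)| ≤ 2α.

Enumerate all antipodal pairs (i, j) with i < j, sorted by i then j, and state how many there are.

α = atan 0.45 = 24.23°;  2α = 48.46°
n_0 = (-0.9086, -0.4176)
n_1 = (+0.4504, -0.8929)
n_2 = (+0.9708, +0.2400)
n_3 = (+0.6309, +0.7759)
n_4 = (-0.0478, +0.9989)
  (0,1): δ = 87.92°  ·
  (0,2): δ = 10.80°  ✓
  (0,3): δ = 26.20°  ✓
  (0,4): δ = 68.06°  ·
  (1,2): δ = 102.88°  ·
  (1,3): δ = 65.88°  ·
  (1,4): δ = 24.02°  ✓
  (2,3): δ = 143.00°  ·
  (2,4): δ = 101.14°  ·
  (3,4): δ = 138.14°  ·
antipodal pairs: 3

count = 3; pairs: (0,2), (0,3), (1,4)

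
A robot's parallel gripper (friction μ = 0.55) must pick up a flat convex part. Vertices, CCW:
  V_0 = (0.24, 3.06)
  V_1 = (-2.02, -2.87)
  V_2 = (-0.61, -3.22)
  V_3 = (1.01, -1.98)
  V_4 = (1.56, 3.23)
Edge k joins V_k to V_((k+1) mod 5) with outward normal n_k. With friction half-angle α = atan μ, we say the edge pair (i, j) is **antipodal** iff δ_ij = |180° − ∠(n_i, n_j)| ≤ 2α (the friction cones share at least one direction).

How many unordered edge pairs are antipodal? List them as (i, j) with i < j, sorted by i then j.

count = 4; pairs: (0,2), (0,3), (1,4), (2,4)

α = atan 0.55 = 28.81°;  2α = 57.62°
n_0 = (-0.9344, +0.3561)
n_1 = (-0.2409, -0.9705)
n_2 = (+0.6078, -0.7941)
n_3 = (+0.9945, -0.1050)
n_4 = (-0.1277, +0.9918)
  (0,1): δ = 83.08°  ·
  (0,2): δ = 31.71°  ✓
  (0,3): δ = 14.84°  ✓
  (0,4): δ = 118.20°  ·
  (1,2): δ = 128.63°  ·
  (1,3): δ = 82.09°  ·
  (1,4): δ = 21.28°  ✓
  (2,3): δ = 133.46°  ·
  (2,4): δ = 30.09°  ✓
  (3,4): δ = 76.64°  ·
antipodal pairs: 4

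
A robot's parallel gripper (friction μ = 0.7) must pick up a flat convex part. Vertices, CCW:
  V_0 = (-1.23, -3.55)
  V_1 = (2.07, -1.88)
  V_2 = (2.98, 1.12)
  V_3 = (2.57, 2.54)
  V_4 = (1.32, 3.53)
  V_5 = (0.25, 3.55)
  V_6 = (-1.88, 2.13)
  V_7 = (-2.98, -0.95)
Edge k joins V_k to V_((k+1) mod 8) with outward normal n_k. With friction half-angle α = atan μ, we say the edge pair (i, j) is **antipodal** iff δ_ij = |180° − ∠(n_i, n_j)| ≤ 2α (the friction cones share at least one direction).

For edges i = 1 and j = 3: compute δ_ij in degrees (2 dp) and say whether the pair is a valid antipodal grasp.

α = atan 0.7 = 34.99°;  2α = 69.98°
edge 1: e_1 = (+0.91, +3.00);  n_1 = (+0.9569, -0.2903)
edge 3: e_3 = (-1.25, +0.99);  n_3 = (+0.6209, +0.7839)
∠(n_1, n_3) = 68.50°
δ = |180° − 68.50°| = 111.50°
111.50° > 2α = 69.98°  →  invalid

δ = 111.50°, invalid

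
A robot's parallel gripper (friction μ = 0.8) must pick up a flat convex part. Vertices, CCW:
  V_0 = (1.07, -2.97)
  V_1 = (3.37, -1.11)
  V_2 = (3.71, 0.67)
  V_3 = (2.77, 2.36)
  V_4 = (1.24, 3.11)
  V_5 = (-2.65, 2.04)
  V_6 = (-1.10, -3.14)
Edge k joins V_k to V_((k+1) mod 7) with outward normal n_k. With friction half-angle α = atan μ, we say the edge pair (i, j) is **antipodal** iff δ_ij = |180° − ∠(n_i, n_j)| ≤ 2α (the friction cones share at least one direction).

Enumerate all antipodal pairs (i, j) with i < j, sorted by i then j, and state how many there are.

count = 10; pairs: (0,3), (0,4), (0,5), (1,4), (1,5), (2,5), (2,6), (3,5), (3,6), (4,6)

α = atan 0.8 = 38.66°;  2α = 77.32°
n_0 = (+0.6288, -0.7776)
n_1 = (+0.9822, -0.1876)
n_2 = (+0.8739, +0.4861)
n_3 = (+0.4402, +0.8979)
n_4 = (-0.2652, +0.9642)
n_5 = (-0.9580, -0.2867)
n_6 = (+0.0781, -0.9969)
  (0,1): δ = 139.78°  ·
  (0,2): δ = 99.88°  ·
  (0,3): δ = 65.08°  ✓
  (0,4): δ = 23.58°  ✓
  (0,5): δ = 67.70°  ✓
  (0,6): δ = 145.52°  ·
  (1,2): δ = 140.10°  ·
  (1,3): δ = 105.30°  ·
  (1,4): δ = 63.81°  ✓
  (1,5): δ = 27.47°  ✓
  (1,6): δ = 105.29°  ·
  (2,3): δ = 145.20°  ·
  (2,4): δ = 103.70°  ·
  (2,5): δ = 12.42°  ✓
  (2,6): δ = 65.40°  ✓
  (3,4): δ = 138.51°  ·
  (3,5): δ = 47.23°  ✓
  (3,6): δ = 30.59°  ✓
  (4,5): δ = 88.72°  ·
  (4,6): δ = 10.90°  ✓
  (5,6): δ = 102.18°  ·
antipodal pairs: 10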